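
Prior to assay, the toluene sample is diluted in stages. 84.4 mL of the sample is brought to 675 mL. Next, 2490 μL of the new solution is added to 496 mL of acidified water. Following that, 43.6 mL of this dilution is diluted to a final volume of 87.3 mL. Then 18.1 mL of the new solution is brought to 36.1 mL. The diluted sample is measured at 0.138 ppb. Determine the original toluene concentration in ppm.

Overall dilution factor = 7.998 × 200.2 × 2.002 × 1.994 = 6394.
Original = 0.138 ppb × 6394 = 882 ppb = 0.882 ppm.

0.882 ppm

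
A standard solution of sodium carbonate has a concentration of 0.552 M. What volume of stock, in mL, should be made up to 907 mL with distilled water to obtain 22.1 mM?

36.3 mL

22.1 mM = 0.0221 M.
V₁ = C₂V₂/C₁ = 0.0221 × 907 / 0.552 = 36.3 mL.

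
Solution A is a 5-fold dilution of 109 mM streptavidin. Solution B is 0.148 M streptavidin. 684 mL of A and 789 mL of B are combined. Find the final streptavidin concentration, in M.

0.0894 M

C_A = 109 mM / 5 = 21.8 mM.
C_B = 0.148 M = 148 mM.
C_mix = (C_A·V_A + C_B·V_B)/(V_A + V_B) = (21.8×684 + 148×789) / 1473 = 89.4 mM = 0.0894 M.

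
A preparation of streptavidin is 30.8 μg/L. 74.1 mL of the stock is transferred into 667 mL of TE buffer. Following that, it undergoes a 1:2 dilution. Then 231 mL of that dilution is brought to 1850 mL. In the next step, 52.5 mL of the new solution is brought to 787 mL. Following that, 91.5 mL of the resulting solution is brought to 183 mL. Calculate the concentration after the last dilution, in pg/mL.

Overall dilution factor = 10.00 × 2 × 8.009 × 14.99 × 2 = 4803.
30.8 μg/L / 4803 = 6.41 × 10⁻³ μg/L = 6.41 pg/mL.

6.41 pg/mL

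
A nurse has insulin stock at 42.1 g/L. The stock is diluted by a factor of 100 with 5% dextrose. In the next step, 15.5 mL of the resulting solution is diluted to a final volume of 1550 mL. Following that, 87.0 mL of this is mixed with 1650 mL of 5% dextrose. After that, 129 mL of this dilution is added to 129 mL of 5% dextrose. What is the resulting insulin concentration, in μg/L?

Overall dilution factor = 100 × 100 × 19.97 × 2 = 3.99 × 10⁵.
42.1 g/L / 3.99 × 10⁵ = 1.05 × 10⁻⁴ g/L = 105 μg/L.

105 μg/L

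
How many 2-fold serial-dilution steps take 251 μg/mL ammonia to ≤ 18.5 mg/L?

Need 2ⁿ ≥ 13.6, so n ≥ log(13.6)/log(2) = 3.76.
Minimum whole steps: n = 4.

4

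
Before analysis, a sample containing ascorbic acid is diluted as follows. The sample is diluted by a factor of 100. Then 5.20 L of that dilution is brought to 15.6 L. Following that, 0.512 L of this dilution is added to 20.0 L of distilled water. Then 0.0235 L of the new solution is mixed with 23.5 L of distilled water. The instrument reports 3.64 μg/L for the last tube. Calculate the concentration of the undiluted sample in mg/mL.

Overall dilution factor = 100 × 3 × 40.06 × 1001 = 1.20 × 10⁷.
Original = 3.64 μg/L × 1.20 × 10⁷ = 4.38 × 10⁷ μg/L = 43.8 mg/mL.

43.8 mg/mL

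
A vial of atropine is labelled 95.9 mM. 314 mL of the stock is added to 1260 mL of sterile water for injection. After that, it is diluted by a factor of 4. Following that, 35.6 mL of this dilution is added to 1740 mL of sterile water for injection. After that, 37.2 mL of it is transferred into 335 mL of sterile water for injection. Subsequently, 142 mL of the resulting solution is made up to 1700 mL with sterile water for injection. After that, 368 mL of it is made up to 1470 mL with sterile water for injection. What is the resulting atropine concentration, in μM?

Overall dilution factor = 5.013 × 4 × 49.88 × 10.01 × 11.97 × 3.995 = 4.79 × 10⁵.
95.9 mM / 4.79 × 10⁵ = 2.00 × 10⁻⁴ mM = 0.200 μM.

0.200 μM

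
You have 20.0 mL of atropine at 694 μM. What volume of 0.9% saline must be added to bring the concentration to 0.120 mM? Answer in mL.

0.120 mM = 120 μM.
V₂ = C₁V₁/C₂ = 694 × 20.0 / 120 = 116 mL.
Diluent to add = V₂ − V₁ = 116 − 20.0 = 95.7 mL.

95.7 mL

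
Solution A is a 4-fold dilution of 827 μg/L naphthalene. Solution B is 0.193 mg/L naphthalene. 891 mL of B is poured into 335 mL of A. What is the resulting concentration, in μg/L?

C_A = 827 μg/L / 4 = 207 μg/L.
C_B = 0.193 mg/L = 193 μg/L.
C_mix = (C_A·V_A + C_B·V_B)/(V_A + V_B) = (207×335 + 193×891) / 1226 = 197 μg/L.

197 μg/L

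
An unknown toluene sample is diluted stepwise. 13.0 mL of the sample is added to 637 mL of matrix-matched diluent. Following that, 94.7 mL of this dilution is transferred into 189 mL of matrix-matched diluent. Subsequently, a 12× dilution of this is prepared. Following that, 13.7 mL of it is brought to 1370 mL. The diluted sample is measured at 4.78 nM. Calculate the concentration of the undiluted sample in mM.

Overall dilution factor = 50 × 2.996 × 12 × 100 = 1.80 × 10⁵.
Original = 4.78 nM × 1.80 × 10⁵ = 8.59 × 10⁵ nM = 0.859 mM.

0.859 mM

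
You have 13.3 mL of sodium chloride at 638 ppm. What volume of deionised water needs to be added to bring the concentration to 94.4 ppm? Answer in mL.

76.6 mL

V₂ = C₁V₁/C₂ = 638 × 13.3 / 94.4 = 89.9 mL.
Diluent to add = V₂ − V₁ = 89.9 − 13.3 = 76.6 mL.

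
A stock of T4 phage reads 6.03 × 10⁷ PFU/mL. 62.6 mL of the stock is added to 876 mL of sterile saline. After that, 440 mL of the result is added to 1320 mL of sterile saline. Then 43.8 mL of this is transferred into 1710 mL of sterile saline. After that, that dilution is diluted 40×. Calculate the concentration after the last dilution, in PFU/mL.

628 PFU/mL

Overall dilution factor = 14.99 × 4 × 40.04 × 40 = 9.61 × 10⁴.
6.03 × 10⁷ PFU/mL / 9.61 × 10⁴ = 628 PFU/mL.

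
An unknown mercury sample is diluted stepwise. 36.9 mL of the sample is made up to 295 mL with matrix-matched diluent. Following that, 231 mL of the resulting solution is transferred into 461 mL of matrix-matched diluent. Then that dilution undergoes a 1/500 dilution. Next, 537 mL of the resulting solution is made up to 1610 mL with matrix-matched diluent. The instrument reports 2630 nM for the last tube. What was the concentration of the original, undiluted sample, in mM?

94.4 mM

Overall dilution factor = 7.995 × 2.996 × 500 × 2.998 = 3.59 × 10⁴.
Original = 2630 nM × 3.59 × 10⁴ = 9.44 × 10⁷ nM = 94.4 mM.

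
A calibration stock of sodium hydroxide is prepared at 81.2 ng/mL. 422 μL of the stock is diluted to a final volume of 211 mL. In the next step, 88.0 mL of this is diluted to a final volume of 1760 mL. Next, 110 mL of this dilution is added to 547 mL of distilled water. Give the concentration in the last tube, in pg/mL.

Overall dilution factor = 500 × 20 × 5.973 = 5.97 × 10⁴.
81.2 ng/mL / 5.97 × 10⁴ = 1.36 × 10⁻³ ng/mL = 1.36 pg/mL.

1.36 pg/mL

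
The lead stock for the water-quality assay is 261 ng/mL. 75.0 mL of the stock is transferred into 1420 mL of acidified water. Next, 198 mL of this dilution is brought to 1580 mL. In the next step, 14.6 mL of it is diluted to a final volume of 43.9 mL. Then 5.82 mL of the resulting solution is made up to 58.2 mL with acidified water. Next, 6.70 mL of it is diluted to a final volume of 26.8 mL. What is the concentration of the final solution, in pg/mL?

13.6 pg/mL

Overall dilution factor = 19.93 × 7.980 × 3.007 × 10 × 4 = 1.91 × 10⁴.
261 ng/mL / 1.91 × 10⁴ = 0.0136 ng/mL = 13.6 pg/mL.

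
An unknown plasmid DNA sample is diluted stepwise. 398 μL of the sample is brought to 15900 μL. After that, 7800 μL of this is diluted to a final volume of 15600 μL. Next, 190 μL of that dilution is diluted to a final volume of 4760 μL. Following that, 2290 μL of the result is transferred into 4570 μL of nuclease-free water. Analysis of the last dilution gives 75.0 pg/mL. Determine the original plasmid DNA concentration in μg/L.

Overall dilution factor = 39.95 × 2 × 25.05 × 2.996 = 5996.
Original = 75.0 pg/mL × 5996 = 4.50 × 10⁵ pg/mL = 450 μg/L.

450 μg/L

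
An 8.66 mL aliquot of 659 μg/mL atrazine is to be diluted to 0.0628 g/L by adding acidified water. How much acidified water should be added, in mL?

0.0628 g/L = 62.8 μg/mL.
V₂ = C₁V₁/C₂ = 659 × 8.66 / 62.8 = 90.9 mL.
Diluent to add = V₂ − V₁ = 90.9 − 8.66 = 82.2 mL.

82.2 mL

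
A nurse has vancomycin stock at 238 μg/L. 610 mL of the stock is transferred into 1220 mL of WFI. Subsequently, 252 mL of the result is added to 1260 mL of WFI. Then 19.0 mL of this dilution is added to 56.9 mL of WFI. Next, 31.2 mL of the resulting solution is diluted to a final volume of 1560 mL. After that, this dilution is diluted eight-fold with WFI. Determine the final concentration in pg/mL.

8.27 pg/mL

Overall dilution factor = 3 × 6 × 3.995 × 50 × 8 = 2.88 × 10⁴.
238 μg/L / 2.88 × 10⁴ = 8.27 × 10⁻³ μg/L = 8.27 pg/mL.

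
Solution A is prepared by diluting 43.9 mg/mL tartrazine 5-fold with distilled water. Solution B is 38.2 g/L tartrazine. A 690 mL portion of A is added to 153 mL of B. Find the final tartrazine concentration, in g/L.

C_A = 43.9 mg/mL / 5 = 8.78 mg/mL.
C_B = 38.2 g/L = 38.2 mg/mL.
C_mix = (C_A·V_A + C_B·V_B)/(V_A + V_B) = (8.78×690 + 38.2×153) / 843.0 = 14.1 mg/mL = 14.1 g/L.

14.1 g/L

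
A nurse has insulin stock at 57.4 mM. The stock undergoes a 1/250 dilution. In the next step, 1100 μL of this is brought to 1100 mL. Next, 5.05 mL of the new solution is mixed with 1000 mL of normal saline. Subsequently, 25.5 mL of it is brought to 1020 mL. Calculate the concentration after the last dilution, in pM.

Overall dilution factor = 250 × 1000 × 199.0 × 40 = 1.99 × 10⁹.
57.4 mM / 1.99 × 10⁹ = 2.88 × 10⁻⁸ mM = 28.8 pM.

28.8 pM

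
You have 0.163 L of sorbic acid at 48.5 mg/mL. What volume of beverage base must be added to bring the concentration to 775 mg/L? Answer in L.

775 mg/L = 0.775 mg/mL.
V₂ = C₁V₁/C₂ = 48.5 × 0.163 / 0.775 = 10.2 L.
Diluent to add = V₂ − V₁ = 10.2 − 0.163 = 10.0 L.

10.0 L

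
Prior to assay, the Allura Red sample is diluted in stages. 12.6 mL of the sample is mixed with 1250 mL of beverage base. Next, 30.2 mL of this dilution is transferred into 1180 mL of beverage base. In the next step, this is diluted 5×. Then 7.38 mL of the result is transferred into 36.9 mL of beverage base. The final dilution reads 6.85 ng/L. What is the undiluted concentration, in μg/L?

825 μg/L

Overall dilution factor = 100.2 × 40.07 × 5 × 6 = 1.20 × 10⁵.
Original = 6.85 ng/L × 1.20 × 10⁵ = 8.25 × 10⁵ ng/L = 825 μg/L.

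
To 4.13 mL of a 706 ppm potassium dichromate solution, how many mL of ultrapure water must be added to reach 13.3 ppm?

V₂ = C₁V₁/C₂ = 706 × 4.13 / 13.3 = 219 mL.
Diluent to add = V₂ − V₁ = 219 − 4.13 = 215 mL.

215 mL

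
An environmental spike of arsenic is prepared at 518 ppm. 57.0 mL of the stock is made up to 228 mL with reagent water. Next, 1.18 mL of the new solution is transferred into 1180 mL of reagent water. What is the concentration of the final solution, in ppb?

129 ppb

Overall dilution factor = 4 × 1001 = 4004.
518 ppm / 4004 = 0.129 ppm = 129 ppb.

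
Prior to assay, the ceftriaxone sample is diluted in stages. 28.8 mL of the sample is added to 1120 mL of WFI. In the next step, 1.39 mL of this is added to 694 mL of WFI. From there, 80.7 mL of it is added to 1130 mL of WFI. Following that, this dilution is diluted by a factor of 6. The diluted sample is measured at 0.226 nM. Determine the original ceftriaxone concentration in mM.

0.406 mM

Overall dilution factor = 39.89 × 500.3 × 15.00 × 6 = 1.80 × 10⁶.
Original = 0.226 nM × 1.80 × 10⁶ = 4.06 × 10⁵ nM = 0.406 mM.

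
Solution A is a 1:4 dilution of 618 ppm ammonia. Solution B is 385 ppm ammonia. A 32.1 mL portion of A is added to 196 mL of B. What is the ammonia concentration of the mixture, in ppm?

C_A = 618 ppm / 4 = 154 ppm.
C_mix = (C_A·V_A + C_B·V_B)/(V_A + V_B) = (154×32.1 + 385×196) / 228.1 = 353 ppm.

353 ppm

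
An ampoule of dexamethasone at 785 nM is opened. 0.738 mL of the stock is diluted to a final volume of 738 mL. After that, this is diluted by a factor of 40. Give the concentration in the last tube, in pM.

19.6 pM

Overall dilution factor = 1000 × 40 = 4.00 × 10⁴.
785 nM / 4.00 × 10⁴ = 0.0196 nM = 19.6 pM.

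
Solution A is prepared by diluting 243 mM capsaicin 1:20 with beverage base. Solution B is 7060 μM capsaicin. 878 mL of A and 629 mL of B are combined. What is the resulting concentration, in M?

0.0100 M

C_A = 243 mM / 20 = 12.1 mM.
C_B = 7060 μM = 7.06 mM.
C_mix = (C_A·V_A + C_B·V_B)/(V_A + V_B) = (12.1×878 + 7.06×629) / 1507 = 10.0 mM = 0.0100 M.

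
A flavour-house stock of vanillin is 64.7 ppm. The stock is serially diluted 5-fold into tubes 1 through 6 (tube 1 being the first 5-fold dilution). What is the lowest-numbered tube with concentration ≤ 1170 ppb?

tube 3

Tube n has concentration 64.7 ppm / 5ⁿ.
Need 5ⁿ ≥ 64.7 ppm / 1170 ppb = 55.3, so n ≥ 2.49.
First such tube: n = 3.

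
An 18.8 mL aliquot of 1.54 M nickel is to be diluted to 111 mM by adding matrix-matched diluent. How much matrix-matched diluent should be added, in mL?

242 mL

111 mM = 0.111 M.
V₂ = C₁V₁/C₂ = 1.54 × 18.8 / 0.111 = 261 mL.
Diluent to add = V₂ − V₁ = 261 − 18.8 = 242 mL.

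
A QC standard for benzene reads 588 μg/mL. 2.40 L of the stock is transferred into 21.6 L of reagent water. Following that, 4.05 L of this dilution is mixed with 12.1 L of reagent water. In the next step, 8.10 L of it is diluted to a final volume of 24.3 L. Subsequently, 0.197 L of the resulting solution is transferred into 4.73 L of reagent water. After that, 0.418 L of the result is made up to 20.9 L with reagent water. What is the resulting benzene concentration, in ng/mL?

3.93 ng/mL

Overall dilution factor = 10 × 3.988 × 3 × 25.01 × 50 = 1.50 × 10⁵.
588 μg/mL / 1.50 × 10⁵ = 3.93 × 10⁻³ μg/mL = 3.93 ng/mL.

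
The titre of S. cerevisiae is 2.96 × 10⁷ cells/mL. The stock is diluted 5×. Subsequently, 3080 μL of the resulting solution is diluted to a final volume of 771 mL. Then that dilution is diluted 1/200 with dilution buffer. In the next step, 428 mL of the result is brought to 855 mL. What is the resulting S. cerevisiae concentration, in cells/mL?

59.2 cells/mL

Overall dilution factor = 5 × 250.3 × 200 × 1.998 = 5.00 × 10⁵.
2.96 × 10⁷ cells/mL / 5.00 × 10⁵ = 59.2 cells/mL.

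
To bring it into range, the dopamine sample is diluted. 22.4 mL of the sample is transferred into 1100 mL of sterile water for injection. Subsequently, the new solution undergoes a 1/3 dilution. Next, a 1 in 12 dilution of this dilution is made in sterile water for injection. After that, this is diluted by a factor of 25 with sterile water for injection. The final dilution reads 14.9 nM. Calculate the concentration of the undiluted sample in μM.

672 μM

Overall dilution factor = 50.11 × 3 × 12 × 25 = 4.51 × 10⁴.
Original = 14.9 nM × 4.51 × 10⁴ = 6.72 × 10⁵ nM = 672 μM.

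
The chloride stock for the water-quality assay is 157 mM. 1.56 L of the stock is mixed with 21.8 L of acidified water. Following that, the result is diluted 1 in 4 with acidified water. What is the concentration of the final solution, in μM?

2620 μM

Overall dilution factor = 14.97 × 4 = 59.9.
157 mM / 59.9 = 2.62 mM = 2620 μM.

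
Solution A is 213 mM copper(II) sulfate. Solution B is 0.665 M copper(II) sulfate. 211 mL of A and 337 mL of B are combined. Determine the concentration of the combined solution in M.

C_B = 0.665 M = 665 mM.
C_mix = (C_A·V_A + C_B·V_B)/(V_A + V_B) = (213×211 + 665×337) / 548.0 = 491 mM = 0.491 M.

0.491 M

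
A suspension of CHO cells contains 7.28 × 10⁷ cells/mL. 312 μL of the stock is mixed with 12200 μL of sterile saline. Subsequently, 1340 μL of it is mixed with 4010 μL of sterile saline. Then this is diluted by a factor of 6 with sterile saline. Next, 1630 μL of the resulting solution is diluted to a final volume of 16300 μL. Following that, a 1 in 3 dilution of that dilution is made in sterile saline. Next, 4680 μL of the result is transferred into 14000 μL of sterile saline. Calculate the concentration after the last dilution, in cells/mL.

633 cells/mL

Overall dilution factor = 40.10 × 3.993 × 6 × 10 × 3 × 3.991 = 1.15 × 10⁵.
7.28 × 10⁷ cells/mL / 1.15 × 10⁵ = 633 cells/mL.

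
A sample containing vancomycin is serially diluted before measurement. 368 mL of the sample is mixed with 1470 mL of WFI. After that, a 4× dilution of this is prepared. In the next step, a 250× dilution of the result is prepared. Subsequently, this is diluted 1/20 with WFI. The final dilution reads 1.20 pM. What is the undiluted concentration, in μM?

0.120 μM

Overall dilution factor = 4.995 × 4 × 250 × 20 = 9.99 × 10⁴.
Original = 1.20 pM × 9.99 × 10⁴ = 1.20 × 10⁵ pM = 0.120 μM.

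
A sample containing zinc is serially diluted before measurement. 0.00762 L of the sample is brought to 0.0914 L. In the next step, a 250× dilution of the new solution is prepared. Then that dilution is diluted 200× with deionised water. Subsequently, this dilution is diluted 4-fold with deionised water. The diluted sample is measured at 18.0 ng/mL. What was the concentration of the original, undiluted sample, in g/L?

Overall dilution factor = 11.99 × 250 × 200 × 4 = 2.40 × 10⁶.
Original = 18.0 ng/mL × 2.40 × 10⁶ = 4.32 × 10⁷ ng/mL = 43.2 g/L.

43.2 g/L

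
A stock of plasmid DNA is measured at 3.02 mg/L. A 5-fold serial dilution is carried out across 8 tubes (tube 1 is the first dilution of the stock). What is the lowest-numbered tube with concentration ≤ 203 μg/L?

Tube n has concentration 3.02 mg/L / 5ⁿ.
Need 5ⁿ ≥ 3.02 mg/L / 203 μg/L = 14.9, so n ≥ 1.68.
First such tube: n = 2.

tube 2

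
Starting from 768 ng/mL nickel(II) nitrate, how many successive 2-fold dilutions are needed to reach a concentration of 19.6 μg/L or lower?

Need 2ⁿ ≥ 39.2, so n ≥ log(39.2)/log(2) = 5.29.
Minimum whole steps: n = 6.

6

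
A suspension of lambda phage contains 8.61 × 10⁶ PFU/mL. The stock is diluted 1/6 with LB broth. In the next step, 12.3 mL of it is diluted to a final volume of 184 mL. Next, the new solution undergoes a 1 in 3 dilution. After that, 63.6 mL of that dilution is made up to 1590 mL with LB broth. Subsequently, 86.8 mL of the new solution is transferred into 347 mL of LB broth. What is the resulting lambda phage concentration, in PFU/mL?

256 PFU/mL

Overall dilution factor = 6 × 14.96 × 3 × 25 × 4.998 = 3.36 × 10⁴.
8.61 × 10⁶ PFU/mL / 3.36 × 10⁴ = 256 PFU/mL.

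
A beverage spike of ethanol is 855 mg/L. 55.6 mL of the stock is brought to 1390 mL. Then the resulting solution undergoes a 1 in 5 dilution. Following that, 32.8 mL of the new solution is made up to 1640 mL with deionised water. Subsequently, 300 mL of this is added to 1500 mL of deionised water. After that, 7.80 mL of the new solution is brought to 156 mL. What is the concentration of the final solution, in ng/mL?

Overall dilution factor = 25 × 5 × 50 × 6 × 20 = 7.50 × 10⁵.
855 mg/L / 7.50 × 10⁵ = 1.14 × 10⁻³ mg/L = 1.14 ng/mL.

1.14 ng/mL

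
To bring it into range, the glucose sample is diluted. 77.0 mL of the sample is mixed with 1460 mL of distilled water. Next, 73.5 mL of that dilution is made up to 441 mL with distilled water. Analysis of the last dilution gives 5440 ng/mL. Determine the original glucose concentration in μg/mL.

Overall dilution factor = 19.96 × 6 = 120.
Original = 5440 ng/mL × 120 = 6.52 × 10⁵ ng/mL = 652 μg/mL.

652 μg/mL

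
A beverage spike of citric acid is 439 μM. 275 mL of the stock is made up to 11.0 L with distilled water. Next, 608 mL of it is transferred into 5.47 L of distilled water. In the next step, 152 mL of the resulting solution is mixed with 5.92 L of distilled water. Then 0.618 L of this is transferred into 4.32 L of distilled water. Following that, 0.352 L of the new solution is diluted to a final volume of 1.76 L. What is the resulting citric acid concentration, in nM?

Overall dilution factor = 40 × 9.997 × 39.95 × 7.990 × 5 = 6.38 × 10⁵.
439 μM / 6.38 × 10⁵ = 6.88 × 10⁻⁴ μM = 0.688 nM.

0.688 nM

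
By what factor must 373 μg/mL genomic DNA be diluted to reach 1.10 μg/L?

3.39 × 10⁵

Factor = C₀/C_target = 373 μg/mL / 1.10 μg/L = 3.39 × 10⁵.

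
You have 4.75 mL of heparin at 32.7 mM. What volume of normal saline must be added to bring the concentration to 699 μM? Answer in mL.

217 mL

699 μM = 0.699 mM.
V₂ = C₁V₁/C₂ = 32.7 × 4.75 / 0.699 = 222 mL.
Diluent to add = V₂ − V₁ = 222 − 4.75 = 217 mL.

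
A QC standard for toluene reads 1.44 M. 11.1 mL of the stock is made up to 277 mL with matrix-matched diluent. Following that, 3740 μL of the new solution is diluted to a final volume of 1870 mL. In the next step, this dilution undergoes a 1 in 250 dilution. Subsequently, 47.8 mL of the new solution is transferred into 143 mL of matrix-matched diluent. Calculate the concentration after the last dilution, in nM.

116 nM

Overall dilution factor = 24.95 × 500 × 250 × 3.992 = 1.25 × 10⁷.
1.44 M / 1.25 × 10⁷ = 1.16 × 10⁻⁷ M = 116 nM.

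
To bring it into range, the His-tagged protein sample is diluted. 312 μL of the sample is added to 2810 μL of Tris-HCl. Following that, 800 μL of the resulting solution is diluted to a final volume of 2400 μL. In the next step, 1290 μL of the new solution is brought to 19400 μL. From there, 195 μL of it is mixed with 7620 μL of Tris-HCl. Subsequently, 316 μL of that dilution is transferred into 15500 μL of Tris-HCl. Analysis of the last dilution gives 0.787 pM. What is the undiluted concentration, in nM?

713 nM

Overall dilution factor = 10.01 × 3 × 15.04 × 40.08 × 50.05 = 9.06 × 10⁵.
Original = 0.787 pM × 9.06 × 10⁵ = 7.13 × 10⁵ pM = 713 nM.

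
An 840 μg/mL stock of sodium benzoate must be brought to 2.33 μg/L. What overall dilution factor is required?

3.61 × 10⁵

Factor = C₀/C_target = 840 μg/mL / 2.33 μg/L = 3.61 × 10⁵.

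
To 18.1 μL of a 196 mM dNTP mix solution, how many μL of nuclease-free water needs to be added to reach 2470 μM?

1420 μL

2470 μM = 2.47 mM.
V₂ = C₁V₁/C₂ = 196 × 18.1 / 2.47 = 1436 μL.
Diluent to add = V₂ − V₁ = 1436 − 18.1 = 1420 μL.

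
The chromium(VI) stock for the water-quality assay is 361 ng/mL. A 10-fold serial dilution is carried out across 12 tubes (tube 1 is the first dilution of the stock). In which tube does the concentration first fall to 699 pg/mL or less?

Tube n has concentration 361 ng/mL / 10ⁿ.
Need 10ⁿ ≥ 361 ng/mL / 699 pg/mL = 516, so n ≥ 2.71.
First such tube: n = 3.

tube 3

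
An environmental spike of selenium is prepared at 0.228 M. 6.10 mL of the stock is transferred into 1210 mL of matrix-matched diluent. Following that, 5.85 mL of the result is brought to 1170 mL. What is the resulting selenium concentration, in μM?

Overall dilution factor = 199.4 × 200 = 3.99 × 10⁴.
0.228 M / 3.99 × 10⁴ = 5.72 × 10⁻⁶ M = 5.72 μM.

5.72 μM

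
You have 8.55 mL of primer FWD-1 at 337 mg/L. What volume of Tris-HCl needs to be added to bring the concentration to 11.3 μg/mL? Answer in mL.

246 mL

11.3 μg/mL = 11.3 mg/L.
V₂ = C₁V₁/C₂ = 337 × 8.55 / 11.3 = 255 mL.
Diluent to add = V₂ − V₁ = 255 − 8.55 = 246 mL.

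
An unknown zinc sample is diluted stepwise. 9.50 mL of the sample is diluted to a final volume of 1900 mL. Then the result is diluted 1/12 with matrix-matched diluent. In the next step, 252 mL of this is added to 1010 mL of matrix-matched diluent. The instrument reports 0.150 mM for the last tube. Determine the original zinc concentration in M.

Overall dilution factor = 200 × 12 × 5.008 = 1.20 × 10⁴.
Original = 0.150 mM × 1.20 × 10⁴ = 1803 mM = 1.80 M.

1.80 M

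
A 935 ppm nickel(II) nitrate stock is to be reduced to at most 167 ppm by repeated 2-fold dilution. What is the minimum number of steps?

Need 2ⁿ ≥ 5.60, so n ≥ log(5.60)/log(2) = 2.49.
Minimum whole steps: n = 3.

3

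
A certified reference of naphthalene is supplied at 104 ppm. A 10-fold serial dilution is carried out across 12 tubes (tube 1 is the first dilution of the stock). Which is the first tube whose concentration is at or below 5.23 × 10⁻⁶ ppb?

Tube n has concentration 104 ppm / 10ⁿ.
Need 10ⁿ ≥ 104 ppm / 5.23 × 10⁻⁶ ppb = 1.99 × 10¹⁰, so n ≥ 10.30.
First such tube: n = 11.

tube 11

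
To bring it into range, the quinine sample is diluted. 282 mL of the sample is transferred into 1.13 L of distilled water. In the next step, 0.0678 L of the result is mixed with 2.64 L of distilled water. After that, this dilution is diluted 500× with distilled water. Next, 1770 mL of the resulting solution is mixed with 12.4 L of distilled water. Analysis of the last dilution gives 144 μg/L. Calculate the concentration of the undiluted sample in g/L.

115 g/L

Overall dilution factor = 5.007 × 39.94 × 500 × 8.006 = 8.00 × 10⁵.
Original = 144 μg/L × 8.00 × 10⁵ = 1.15 × 10⁸ μg/L = 115 g/L.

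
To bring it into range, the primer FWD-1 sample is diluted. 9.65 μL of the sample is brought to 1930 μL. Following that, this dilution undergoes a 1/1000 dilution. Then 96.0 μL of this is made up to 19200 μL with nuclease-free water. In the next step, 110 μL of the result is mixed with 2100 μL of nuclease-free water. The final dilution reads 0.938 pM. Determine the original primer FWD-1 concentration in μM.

Overall dilution factor = 200 × 1000 × 200 × 20.09 = 8.04 × 10⁸.
Original = 0.938 pM × 8.04 × 10⁸ = 7.54 × 10⁸ pM = 754 μM.

754 μM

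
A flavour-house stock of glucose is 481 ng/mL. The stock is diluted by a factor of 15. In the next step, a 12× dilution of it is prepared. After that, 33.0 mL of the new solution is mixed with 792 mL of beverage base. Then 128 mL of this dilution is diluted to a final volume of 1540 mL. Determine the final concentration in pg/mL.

Overall dilution factor = 15 × 12 × 25 × 12.03 = 5.41 × 10⁴.
481 ng/mL / 5.41 × 10⁴ = 8.88 × 10⁻³ ng/mL = 8.88 pg/mL.

8.88 pg/mL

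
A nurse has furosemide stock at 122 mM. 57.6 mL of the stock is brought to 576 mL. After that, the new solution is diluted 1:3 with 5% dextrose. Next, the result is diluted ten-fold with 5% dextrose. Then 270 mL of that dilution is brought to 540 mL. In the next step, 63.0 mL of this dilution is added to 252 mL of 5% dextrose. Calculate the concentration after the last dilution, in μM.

40.7 μM

Overall dilution factor = 10 × 3 × 10 × 2 × 5 = 3000.
122 mM / 3000 = 0.0407 mM = 40.7 μM.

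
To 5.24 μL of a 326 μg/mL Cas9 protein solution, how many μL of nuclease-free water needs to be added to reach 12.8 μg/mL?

V₂ = C₁V₁/C₂ = 326 × 5.24 / 12.8 = 133 μL.
Diluent to add = V₂ − V₁ = 133 − 5.24 = 128 μL.

128 μL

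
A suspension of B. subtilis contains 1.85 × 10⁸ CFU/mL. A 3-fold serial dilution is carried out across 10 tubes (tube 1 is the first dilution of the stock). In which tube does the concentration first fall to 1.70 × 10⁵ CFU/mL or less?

Tube n has concentration 1.85 × 10⁸ CFU/mL / 3ⁿ.
Need 3ⁿ ≥ 1.85 × 10⁸ CFU/mL / 1.70 × 10⁵ CFU/mL = 1088, so n ≥ 6.36.
First such tube: n = 7.

tube 7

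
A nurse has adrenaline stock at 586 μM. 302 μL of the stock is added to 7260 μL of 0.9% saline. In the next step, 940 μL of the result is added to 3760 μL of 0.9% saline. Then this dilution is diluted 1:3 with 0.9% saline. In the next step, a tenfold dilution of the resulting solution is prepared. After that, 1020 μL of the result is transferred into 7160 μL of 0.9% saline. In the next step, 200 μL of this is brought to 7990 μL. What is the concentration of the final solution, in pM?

Overall dilution factor = 25.04 × 5 × 3 × 10 × 8.020 × 39.95 = 1.20 × 10⁶.
586 μM / 1.20 × 10⁶ = 4.87 × 10⁻⁴ μM = 487 pM.

487 pM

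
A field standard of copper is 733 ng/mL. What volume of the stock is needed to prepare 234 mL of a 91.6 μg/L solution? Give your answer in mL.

29.2 mL

91.6 μg/L = 91.6 ng/mL.
V₁ = C₂V₂/C₁ = 91.6 × 234 / 733 = 29.2 mL.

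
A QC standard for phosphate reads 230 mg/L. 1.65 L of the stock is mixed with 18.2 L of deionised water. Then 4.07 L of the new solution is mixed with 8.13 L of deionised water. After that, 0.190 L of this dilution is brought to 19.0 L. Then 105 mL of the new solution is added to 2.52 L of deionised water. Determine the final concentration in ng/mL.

Overall dilution factor = 12.03 × 2.998 × 100 × 25 = 9.02 × 10⁴.
230 mg/L / 9.02 × 10⁴ = 2.55 × 10⁻³ mg/L = 2.55 ng/mL.

2.55 ng/mL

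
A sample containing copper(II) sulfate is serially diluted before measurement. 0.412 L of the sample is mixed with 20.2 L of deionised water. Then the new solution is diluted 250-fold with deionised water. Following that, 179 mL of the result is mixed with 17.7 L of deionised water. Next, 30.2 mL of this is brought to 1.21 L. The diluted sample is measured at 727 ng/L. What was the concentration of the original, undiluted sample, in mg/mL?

36.4 mg/mL

Overall dilution factor = 50.03 × 250 × 99.88 × 40.07 = 5.01 × 10⁷.
Original = 727 ng/L × 5.01 × 10⁷ = 3.64 × 10¹⁰ ng/L = 36.4 mg/mL.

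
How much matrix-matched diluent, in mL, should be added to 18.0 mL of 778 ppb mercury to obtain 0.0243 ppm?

0.0243 ppm = 24.3 ppb.
V₂ = C₁V₁/C₂ = 778 × 18.0 / 24.3 = 576 mL.
Diluent to add = V₂ − V₁ = 576 − 18.0 = 558 mL.

558 mL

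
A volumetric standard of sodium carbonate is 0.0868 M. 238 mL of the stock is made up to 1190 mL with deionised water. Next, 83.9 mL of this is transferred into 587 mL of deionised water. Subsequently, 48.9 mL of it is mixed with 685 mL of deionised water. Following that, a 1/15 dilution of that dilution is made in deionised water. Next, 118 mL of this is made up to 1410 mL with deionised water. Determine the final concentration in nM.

807 nM

Overall dilution factor = 5 × 7.996 × 15.01 × 15 × 11.95 = 1.08 × 10⁵.
0.0868 M / 1.08 × 10⁵ = 8.07 × 10⁻⁷ M = 807 nM.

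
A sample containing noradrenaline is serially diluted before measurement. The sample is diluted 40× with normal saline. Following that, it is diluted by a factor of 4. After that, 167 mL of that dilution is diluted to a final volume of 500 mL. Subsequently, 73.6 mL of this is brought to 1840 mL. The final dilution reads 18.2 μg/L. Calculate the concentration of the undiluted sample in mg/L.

218 mg/L

Overall dilution factor = 40 × 4 × 2.994 × 25 = 1.20 × 10⁴.
Original = 18.2 μg/L × 1.20 × 10⁴ = 2.18 × 10⁵ μg/L = 218 mg/L.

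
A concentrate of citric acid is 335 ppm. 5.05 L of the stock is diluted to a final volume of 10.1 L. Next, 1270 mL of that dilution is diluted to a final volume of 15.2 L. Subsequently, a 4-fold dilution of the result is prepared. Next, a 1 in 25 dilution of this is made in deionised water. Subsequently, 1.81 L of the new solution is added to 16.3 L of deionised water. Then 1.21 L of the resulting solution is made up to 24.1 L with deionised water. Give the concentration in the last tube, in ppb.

Overall dilution factor = 2 × 11.97 × 4 × 25 × 10.01 × 19.92 = 4.77 × 10⁵.
335 ppm / 4.77 × 10⁵ = 7.02 × 10⁻⁴ ppm = 0.702 ppb.

0.702 ppb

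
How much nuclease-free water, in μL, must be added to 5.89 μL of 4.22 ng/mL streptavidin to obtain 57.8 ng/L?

424 μL

57.8 ng/L = 0.0578 ng/mL.
V₂ = C₁V₁/C₂ = 4.22 × 5.89 / 0.0578 = 430 μL.
Diluent to add = V₂ − V₁ = 430 − 5.89 = 424 μL.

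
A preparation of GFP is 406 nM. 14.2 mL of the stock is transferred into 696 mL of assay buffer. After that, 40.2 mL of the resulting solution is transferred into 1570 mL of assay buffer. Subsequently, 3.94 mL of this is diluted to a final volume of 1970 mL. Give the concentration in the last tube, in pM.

0.405 pM

Overall dilution factor = 50.01 × 40.05 × 500 = 1.00 × 10⁶.
406 nM / 1.00 × 10⁶ = 4.05 × 10⁻⁴ nM = 0.405 pM.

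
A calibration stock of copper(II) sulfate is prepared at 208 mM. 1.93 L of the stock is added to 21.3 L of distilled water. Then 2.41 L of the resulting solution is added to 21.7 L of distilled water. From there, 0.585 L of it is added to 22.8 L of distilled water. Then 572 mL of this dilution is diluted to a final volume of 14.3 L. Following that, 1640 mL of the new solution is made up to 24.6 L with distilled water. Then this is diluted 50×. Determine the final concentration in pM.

Overall dilution factor = 12.04 × 10.00 × 39.97 × 25 × 15 × 50 = 9.03 × 10⁷.
208 mM / 9.03 × 10⁷ = 2.30 × 10⁻⁶ mM = 2300 pM.

2300 pM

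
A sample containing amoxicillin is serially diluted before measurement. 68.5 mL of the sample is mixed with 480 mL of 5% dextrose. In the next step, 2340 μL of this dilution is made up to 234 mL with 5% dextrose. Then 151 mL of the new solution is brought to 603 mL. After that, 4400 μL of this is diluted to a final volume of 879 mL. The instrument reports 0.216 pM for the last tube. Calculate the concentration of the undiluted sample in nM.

Overall dilution factor = 8.007 × 100 × 3.993 × 199.8 = 6.39 × 10⁵.
Original = 0.216 pM × 6.39 × 10⁵ = 1.38 × 10⁵ pM = 138 nM.

138 nM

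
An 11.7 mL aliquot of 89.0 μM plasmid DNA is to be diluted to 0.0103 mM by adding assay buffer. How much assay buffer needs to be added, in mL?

89.4 mL

0.0103 mM = 10.3 μM.
V₂ = C₁V₁/C₂ = 89.0 × 11.7 / 10.3 = 101 mL.
Diluent to add = V₂ − V₁ = 101 − 11.7 = 89.4 mL.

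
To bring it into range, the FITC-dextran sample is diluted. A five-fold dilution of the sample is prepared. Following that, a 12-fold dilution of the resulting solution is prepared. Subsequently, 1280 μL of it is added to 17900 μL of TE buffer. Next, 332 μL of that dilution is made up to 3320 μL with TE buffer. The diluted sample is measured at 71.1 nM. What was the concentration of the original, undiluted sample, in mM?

0.639 mM

Overall dilution factor = 5 × 12 × 14.98 × 10 = 8991.
Original = 71.1 nM × 8991 = 6.39 × 10⁵ nM = 0.639 mM.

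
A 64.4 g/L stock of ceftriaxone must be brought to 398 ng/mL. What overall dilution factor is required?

Factor = C₀/C_target = 64.4 g/L / 398 ng/mL = 1.62 × 10⁵.

1.62 × 10⁵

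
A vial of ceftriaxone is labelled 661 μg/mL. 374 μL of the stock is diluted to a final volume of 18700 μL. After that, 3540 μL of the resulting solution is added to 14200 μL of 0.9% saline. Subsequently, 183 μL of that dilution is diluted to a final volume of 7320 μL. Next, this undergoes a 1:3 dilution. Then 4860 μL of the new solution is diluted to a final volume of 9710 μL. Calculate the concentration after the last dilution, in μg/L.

Overall dilution factor = 50 × 5.011 × 40 × 3 × 1.998 = 6.01 × 10⁴.
661 μg/mL / 6.01 × 10⁴ = 0.0110 μg/mL = 11.0 μg/L.

11.0 μg/L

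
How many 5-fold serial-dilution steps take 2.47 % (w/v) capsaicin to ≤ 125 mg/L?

4

Need 5ⁿ ≥ 198, so n ≥ log(198)/log(5) = 3.28.
Minimum whole steps: n = 4.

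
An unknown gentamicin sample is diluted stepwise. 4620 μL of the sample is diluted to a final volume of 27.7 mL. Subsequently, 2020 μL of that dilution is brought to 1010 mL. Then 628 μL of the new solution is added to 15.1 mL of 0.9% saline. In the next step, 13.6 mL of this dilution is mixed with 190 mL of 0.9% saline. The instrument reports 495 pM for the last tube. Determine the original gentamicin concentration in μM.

556 μM

Overall dilution factor = 5.996 × 500 × 25.04 × 14.97 = 1.12 × 10⁶.
Original = 495 pM × 1.12 × 10⁶ = 5.56 × 10⁸ pM = 556 μM.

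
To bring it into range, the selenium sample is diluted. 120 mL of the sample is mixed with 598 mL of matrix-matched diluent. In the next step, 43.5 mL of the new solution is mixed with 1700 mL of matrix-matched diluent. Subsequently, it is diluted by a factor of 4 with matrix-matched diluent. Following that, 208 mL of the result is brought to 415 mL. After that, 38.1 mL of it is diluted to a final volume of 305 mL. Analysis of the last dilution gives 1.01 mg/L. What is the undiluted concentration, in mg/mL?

15.5 mg/mL

Overall dilution factor = 5.983 × 40.08 × 4 × 1.995 × 8.005 = 1.53 × 10⁴.
Original = 1.01 mg/L × 1.53 × 10⁴ = 1.55 × 10⁴ mg/L = 15.5 mg/mL.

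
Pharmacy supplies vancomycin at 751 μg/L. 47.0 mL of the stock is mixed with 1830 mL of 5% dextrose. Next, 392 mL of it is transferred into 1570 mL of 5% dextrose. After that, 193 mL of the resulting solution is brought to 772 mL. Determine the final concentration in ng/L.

939 ng/L

Overall dilution factor = 39.94 × 5.005 × 4 = 800.
751 μg/L / 800 = 0.939 μg/L = 939 ng/L.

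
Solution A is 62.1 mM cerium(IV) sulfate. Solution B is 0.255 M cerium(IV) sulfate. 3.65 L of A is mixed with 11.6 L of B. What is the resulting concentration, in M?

C_B = 0.255 M = 255 mM.
C_mix = (C_A·V_A + C_B·V_B)/(V_A + V_B) = (62.1×3.65 + 255×11.6) / 15.25 = 209 mM = 0.209 M.

0.209 M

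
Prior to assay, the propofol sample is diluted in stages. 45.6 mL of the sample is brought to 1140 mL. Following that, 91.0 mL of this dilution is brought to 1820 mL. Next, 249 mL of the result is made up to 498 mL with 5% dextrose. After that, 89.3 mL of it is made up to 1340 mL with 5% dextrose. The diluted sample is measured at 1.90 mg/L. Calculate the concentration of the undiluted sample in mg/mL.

28.5 mg/mL

Overall dilution factor = 25 × 20 × 2 × 15.01 = 1.50 × 10⁴.
Original = 1.90 mg/L × 1.50 × 10⁴ = 2.85 × 10⁴ mg/L = 28.5 mg/mL.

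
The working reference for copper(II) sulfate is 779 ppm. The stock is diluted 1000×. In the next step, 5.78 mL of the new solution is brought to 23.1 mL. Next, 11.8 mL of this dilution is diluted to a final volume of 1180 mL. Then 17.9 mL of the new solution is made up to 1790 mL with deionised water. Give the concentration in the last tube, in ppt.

19.5 ppt

Overall dilution factor = 1000 × 3.997 × 100 × 100 = 4.00 × 10⁷.
779 ppm / 4.00 × 10⁷ = 1.95 × 10⁻⁵ ppm = 19.5 ppt.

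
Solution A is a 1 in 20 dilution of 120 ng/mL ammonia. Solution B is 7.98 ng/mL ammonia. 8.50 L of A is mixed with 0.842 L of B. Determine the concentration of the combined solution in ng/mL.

C_A = 120 ng/mL / 20 = 6.00 ng/mL.
C_mix = (C_A·V_A + C_B·V_B)/(V_A + V_B) = (6.00×8.50 + 7.98×0.842) / 9.342 = 6.18 ng/mL.

6.18 ng/mL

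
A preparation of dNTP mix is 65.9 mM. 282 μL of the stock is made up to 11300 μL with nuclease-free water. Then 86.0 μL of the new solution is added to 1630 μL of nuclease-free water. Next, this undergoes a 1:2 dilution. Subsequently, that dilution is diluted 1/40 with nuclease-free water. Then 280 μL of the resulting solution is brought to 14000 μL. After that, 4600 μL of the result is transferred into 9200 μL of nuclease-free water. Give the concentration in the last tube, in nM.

6.87 nM

Overall dilution factor = 40.07 × 19.95 × 2 × 40 × 50 × 3 = 9.59 × 10⁶.
65.9 mM / 9.59 × 10⁶ = 6.87 × 10⁻⁶ mM = 6.87 nM.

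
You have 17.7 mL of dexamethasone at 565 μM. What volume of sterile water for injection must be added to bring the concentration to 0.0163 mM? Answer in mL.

0.0163 mM = 16.3 μM.
V₂ = C₁V₁/C₂ = 565 × 17.7 / 16.3 = 614 mL.
Diluent to add = V₂ − V₁ = 614 − 17.7 = 596 mL.

596 mL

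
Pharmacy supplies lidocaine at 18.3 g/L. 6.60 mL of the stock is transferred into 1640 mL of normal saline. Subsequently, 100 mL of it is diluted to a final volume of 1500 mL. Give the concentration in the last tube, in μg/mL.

Overall dilution factor = 249.5 × 15 = 3742.
18.3 g/L / 3742 = 4.89 × 10⁻³ g/L = 4.89 μg/mL.

4.89 μg/mL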